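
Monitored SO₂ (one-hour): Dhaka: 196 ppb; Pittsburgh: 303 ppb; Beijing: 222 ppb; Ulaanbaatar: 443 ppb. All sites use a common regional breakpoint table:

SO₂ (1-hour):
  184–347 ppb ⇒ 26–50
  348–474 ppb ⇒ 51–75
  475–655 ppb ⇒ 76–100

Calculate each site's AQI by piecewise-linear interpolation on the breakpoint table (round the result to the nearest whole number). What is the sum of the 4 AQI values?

173

Dhaka 196: bracket 184–347 → index 26–50; slope 24/163, offset 12.
AQI = 26 + 24/163·12 ≈ 27.77 ⇒ 28.
Pittsburgh 303: bracket 184–347 → index 26–50; slope 24/163, offset 119.
AQI = 26 + 24/163·119 ≈ 43.52 ⇒ 44.
Beijing: 222 ∈ [184, 347] ↔ index [26, 50].
26 + (222−184)·(50−26)/(347−184) = 26 + 38·24/163 ≈ 31.60, so AQI = 32.
Ulaanbaatar: 443 lies in 348–474, so I_lo=51, I_hi=75, C_lo=348, C_hi=474.
(75−51)/(474−348) × (443−348) + 51 = 24/126 × 95 + 51 ≈ 69.10 → 69.
AQIs: Dhaka=28, Pittsburgh=44, Beijing=32, Ulaanbaatar=69. Sum = 28 + 44 + 32 + 69 = 173.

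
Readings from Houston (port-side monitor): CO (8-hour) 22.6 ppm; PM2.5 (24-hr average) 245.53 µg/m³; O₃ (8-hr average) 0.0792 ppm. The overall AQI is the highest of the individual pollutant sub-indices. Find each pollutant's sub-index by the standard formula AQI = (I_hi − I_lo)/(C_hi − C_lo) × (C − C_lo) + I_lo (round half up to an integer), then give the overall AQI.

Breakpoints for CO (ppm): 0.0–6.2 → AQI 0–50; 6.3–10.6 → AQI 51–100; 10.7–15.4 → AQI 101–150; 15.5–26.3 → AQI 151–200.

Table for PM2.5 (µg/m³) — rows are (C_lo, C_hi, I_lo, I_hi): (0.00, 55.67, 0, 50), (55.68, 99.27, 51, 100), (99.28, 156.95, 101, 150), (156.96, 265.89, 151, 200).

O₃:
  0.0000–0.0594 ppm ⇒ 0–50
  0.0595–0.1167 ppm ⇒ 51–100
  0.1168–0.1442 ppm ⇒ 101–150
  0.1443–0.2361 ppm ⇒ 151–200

CO: 22.6 ∈ [15.5, 26.3] ↔ index [151, 200].
151 + (22.6−15.5)·(200−151)/(26.3−15.5) = 151 + 7.1·49/10.8 ≈ 183.21, so AQI = 183.
PM2.5: 245.53 lies in 156.96–265.89, so I_lo=151, I_hi=200, C_lo=156.96, C_hi=265.89.
(200−151)/(265.89−156.96) × (245.53−156.96) + 151 = 49/108.93 × 88.57 + 151 ≈ 190.84 → 191.
O₃ 0.0792: bracket 0.0595–0.1167 → index 51–100; slope 49/0.0572, offset 0.0197.
AQI = 51 + 49/0.0572·0.0197 ≈ 67.88 ⇒ 68.
Sub-indices: CO→183, PM2.5→191, O₃→68. Overall AQI = max = 191; dominant pollutant is PM2.5.
AQI 191: Unhealthy.

191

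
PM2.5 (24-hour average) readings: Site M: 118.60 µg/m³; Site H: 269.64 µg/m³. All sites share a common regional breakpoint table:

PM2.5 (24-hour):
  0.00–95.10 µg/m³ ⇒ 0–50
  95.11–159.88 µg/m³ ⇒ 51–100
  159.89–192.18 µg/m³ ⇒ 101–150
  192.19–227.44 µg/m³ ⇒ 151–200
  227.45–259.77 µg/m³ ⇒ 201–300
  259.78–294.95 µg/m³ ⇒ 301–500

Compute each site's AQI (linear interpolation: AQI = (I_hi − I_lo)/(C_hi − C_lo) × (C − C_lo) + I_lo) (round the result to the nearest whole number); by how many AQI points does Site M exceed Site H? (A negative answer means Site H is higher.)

-288

Site M: 118.60 ∈ [95.11, 159.88] ↔ index [51, 100].
51 + (118.60−95.11)·(100−51)/(159.88−95.11) = 51 + 23.49·49/64.77 ≈ 68.77, so AQI = 69.
Site H: row 259.78–294.95 (AQI 301–500). (500−301)·(269.64−259.78)/(294.95−259.78) + 301 = 199·9.86/35.17 + 301 ≈ 356.79 → 357.
AQIs: Site M=69, Site H=357. Site M (69) − Site H (357) = -288.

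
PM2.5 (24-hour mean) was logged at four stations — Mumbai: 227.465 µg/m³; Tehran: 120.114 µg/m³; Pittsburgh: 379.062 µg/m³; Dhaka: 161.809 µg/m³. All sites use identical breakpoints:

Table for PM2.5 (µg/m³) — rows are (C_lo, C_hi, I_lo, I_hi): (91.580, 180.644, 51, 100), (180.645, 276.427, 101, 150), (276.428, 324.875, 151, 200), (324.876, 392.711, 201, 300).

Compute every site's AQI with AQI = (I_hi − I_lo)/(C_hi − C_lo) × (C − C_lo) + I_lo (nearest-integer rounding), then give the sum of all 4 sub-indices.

Mumbai: 227.465 lies in 180.645–276.427, so I_lo=101, I_hi=150, C_lo=180.645, C_hi=276.427.
(150−101)/(276.427−180.645) × (227.465−180.645) + 101 = 49/95.782 × 46.820 + 101 ≈ 124.95 → 125.
Tehran: 120.114 lies in 91.580–180.644, so I_lo=51, I_hi=100, C_lo=91.580, C_hi=180.644.
(100−51)/(180.644−91.580) × (120.114−91.580) + 51 = 49/89.064 × 28.534 + 51 ≈ 66.70 → 67.
Pittsburgh: 379.062 lies in 324.876–392.711, so I_lo=201, I_hi=300, C_lo=324.876, C_hi=392.711.
(300−201)/(392.711−324.876) × (379.062−324.876) + 201 = 99/67.835 × 54.186 + 201 ≈ 280.08 → 280.
Dhaka 161.809: bracket 91.580–180.644 → index 51–100; slope 49/89.064, offset 70.229.
AQI = 51 + 49/89.064·70.229 ≈ 89.64 ⇒ 90.
AQIs: Mumbai=125, Tehran=67, Pittsburgh=280, Dhaka=90. Sum = 125 + 67 + 280 + 90 = 562.

562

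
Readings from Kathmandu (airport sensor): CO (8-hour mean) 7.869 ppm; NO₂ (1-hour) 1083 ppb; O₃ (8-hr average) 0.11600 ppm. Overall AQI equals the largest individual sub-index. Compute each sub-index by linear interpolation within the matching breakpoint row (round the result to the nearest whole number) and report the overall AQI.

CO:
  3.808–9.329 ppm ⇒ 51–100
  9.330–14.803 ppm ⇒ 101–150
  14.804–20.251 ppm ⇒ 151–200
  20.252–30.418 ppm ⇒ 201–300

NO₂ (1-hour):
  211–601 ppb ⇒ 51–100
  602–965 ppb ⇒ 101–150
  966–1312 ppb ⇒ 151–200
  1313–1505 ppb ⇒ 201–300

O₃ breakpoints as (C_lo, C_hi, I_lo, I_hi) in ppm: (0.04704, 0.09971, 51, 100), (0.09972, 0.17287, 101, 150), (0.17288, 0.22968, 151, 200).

CO: 7.869 lies in 3.808–9.329, so I_lo=51, I_hi=100, C_lo=3.808, C_hi=9.329.
(100−51)/(9.329−3.808) × (7.869−3.808) + 51 = 49/5.521 × 4.061 + 51 ≈ 87.04 → 87.
NO₂: row 966–1312 (AQI 151–200). (200−151)·(1083−966)/(1312−966) + 151 = 49·117/346 + 151 ≈ 167.57 → 168.
O₃: 0.11600 lies in 0.09972–0.17287, so I_lo=101, I_hi=150, C_lo=0.09972, C_hi=0.17287.
(150−101)/(0.17287−0.09972) × (0.11600−0.09972) + 101 = 49/0.07315 × 0.01628 + 101 ≈ 111.91 → 112.
Sub-indices: CO→87, NO₂→168, O₃→112. Overall AQI = max = 168; dominant pollutant is NO₂.

168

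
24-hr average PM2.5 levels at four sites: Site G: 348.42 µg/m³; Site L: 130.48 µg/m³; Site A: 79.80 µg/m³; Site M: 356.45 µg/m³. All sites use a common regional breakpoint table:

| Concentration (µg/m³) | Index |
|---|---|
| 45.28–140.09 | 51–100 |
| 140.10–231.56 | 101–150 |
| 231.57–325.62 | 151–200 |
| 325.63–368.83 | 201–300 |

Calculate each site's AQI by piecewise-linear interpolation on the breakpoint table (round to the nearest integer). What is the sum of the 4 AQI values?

Site G: 348.42 ∈ [325.63, 368.83] ↔ index [201, 300].
201 + (348.42−325.63)·(300−201)/(368.83−325.63) = 201 + 22.79·99/43.20 ≈ 253.23, so AQI = 253.
Site L: row 45.28–140.09 (AQI 51–100). (100−51)·(130.48−45.28)/(140.09−45.28) + 51 = 49·85.20/94.81 + 51 ≈ 95.03 → 95.
Site A: 79.80 ∈ [45.28, 140.09] ↔ index [51, 100].
51 + (79.80−45.28)·(100−51)/(140.09−45.28) = 51 + 34.52·49/94.81 ≈ 68.84, so AQI = 69.
Site M: row 325.63–368.83 (AQI 201–300). (300−201)·(356.45−325.63)/(368.83−325.63) + 201 = 99·30.82/43.20 + 201 ≈ 271.63 → 272.
AQIs: Site G=253, Site L=95, Site A=69, Site M=272. Sum = 253 + 95 + 69 + 272 = 689.

689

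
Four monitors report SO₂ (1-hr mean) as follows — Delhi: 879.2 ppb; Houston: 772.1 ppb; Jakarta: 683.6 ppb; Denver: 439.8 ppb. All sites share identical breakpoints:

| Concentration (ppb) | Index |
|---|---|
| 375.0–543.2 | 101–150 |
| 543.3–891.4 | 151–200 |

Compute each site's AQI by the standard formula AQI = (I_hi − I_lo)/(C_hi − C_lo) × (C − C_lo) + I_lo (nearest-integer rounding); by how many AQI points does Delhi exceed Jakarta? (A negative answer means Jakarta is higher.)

27

Delhi: row 543.3–891.4 (AQI 151–200). (200−151)·(879.2−543.3)/(891.4−543.3) + 151 = 49·335.9/348.1 + 151 ≈ 198.28 → 198.
Houston: 772.1 lies in 543.3–891.4, so I_lo=151, I_hi=200, C_lo=543.3, C_hi=891.4.
(200−151)/(891.4−543.3) × (772.1−543.3) + 151 = 49/348.1 × 228.8 + 151 ≈ 183.21 → 183.
Jakarta: 683.6 lies in 543.3–891.4, so I_lo=151, I_hi=200, C_lo=543.3, C_hi=891.4.
(200−151)/(891.4−543.3) × (683.6−543.3) + 151 = 49/348.1 × 140.3 + 151 ≈ 170.75 → 171.
Denver: 439.8 ∈ [375.0, 543.2] ↔ index [101, 150].
101 + (439.8−375.0)·(150−101)/(543.2−375.0) = 101 + 64.8·49/168.2 ≈ 119.88, so AQI = 120.
AQIs: Delhi=198, Houston=183, Jakarta=171, Denver=120. Delhi (198) − Jakarta (171) = 27.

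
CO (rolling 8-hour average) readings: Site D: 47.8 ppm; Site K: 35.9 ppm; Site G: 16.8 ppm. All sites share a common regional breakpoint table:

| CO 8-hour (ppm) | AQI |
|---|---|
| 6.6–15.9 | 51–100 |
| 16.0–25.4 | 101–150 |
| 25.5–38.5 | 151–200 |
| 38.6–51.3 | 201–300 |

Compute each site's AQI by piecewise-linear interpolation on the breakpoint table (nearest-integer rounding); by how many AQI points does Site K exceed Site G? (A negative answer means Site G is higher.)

Site D: 47.8 ∈ [38.6, 51.3] ↔ index [201, 300].
201 + (47.8−38.6)·(300−201)/(51.3−38.6) = 201 + 9.2·99/12.7 ≈ 272.72, so AQI = 273.
Site K: 35.9 lies in 25.5–38.5, so I_lo=151, I_hi=200, C_lo=25.5, C_hi=38.5.
(200−151)/(38.5−25.5) × (35.9−25.5) + 151 = 49/13.0 × 10.4 + 151 ≈ 190.20 → 190.
Site G: row 16.0–25.4 (AQI 101–150). (150−101)·(16.8−16.0)/(25.4−16.0) + 101 = 49·0.8/9.4 + 101 ≈ 105.17 → 105.
AQIs: Site D=273, Site K=190, Site G=105. Site K (190) − Site G (105) = 85.

85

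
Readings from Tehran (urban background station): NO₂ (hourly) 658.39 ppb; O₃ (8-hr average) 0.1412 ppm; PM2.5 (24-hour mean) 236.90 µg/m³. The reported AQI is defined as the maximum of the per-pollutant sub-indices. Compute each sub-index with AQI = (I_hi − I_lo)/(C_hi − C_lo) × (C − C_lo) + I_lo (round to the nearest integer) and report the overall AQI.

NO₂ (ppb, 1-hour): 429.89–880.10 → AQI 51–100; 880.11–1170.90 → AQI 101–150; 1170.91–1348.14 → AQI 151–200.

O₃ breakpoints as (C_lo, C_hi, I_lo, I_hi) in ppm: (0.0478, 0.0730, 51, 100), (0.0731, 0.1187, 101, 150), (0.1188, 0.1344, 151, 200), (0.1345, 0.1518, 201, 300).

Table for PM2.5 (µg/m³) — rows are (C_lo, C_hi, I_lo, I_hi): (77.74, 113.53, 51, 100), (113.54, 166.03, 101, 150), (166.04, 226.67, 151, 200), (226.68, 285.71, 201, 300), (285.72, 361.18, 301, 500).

239

NO₂: 658.39 ∈ [429.89, 880.10] ↔ index [51, 100].
51 + (658.39−429.89)·(100−51)/(880.10−429.89) = 51 + 228.50·49/450.21 ≈ 75.87, so AQI = 76.
O₃: row 0.1345–0.1518 (AQI 201–300). (300−201)·(0.1412−0.1345)/(0.1518−0.1345) + 201 = 99·0.0067/0.0173 + 201 ≈ 239.34 → 239.
PM2.5: 236.90 lies in 226.68–285.71, so I_lo=201, I_hi=300, C_lo=226.68, C_hi=285.71.
(300−201)/(285.71−226.68) × (236.90−226.68) + 201 = 99/59.03 × 10.22 + 201 ≈ 218.14 → 218.
Sub-indices: NO₂→76, O₃→239, PM2.5→218. Overall AQI = max = 239; dominant pollutant is O₃.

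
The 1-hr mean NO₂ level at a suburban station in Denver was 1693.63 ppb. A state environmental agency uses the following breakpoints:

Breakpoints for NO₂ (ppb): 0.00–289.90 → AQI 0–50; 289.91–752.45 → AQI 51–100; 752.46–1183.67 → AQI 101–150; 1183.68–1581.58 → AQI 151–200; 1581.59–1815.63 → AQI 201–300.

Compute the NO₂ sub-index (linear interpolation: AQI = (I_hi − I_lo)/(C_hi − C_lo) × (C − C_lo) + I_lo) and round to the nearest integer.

248

NO₂: 1693.63 ∈ [1581.59, 1815.63] ↔ index [201, 300].
201 + (1693.63−1581.59)·(300−201)/(1815.63−1581.59) = 201 + 112.04·99/234.04 ≈ 248.39, so AQI = 248.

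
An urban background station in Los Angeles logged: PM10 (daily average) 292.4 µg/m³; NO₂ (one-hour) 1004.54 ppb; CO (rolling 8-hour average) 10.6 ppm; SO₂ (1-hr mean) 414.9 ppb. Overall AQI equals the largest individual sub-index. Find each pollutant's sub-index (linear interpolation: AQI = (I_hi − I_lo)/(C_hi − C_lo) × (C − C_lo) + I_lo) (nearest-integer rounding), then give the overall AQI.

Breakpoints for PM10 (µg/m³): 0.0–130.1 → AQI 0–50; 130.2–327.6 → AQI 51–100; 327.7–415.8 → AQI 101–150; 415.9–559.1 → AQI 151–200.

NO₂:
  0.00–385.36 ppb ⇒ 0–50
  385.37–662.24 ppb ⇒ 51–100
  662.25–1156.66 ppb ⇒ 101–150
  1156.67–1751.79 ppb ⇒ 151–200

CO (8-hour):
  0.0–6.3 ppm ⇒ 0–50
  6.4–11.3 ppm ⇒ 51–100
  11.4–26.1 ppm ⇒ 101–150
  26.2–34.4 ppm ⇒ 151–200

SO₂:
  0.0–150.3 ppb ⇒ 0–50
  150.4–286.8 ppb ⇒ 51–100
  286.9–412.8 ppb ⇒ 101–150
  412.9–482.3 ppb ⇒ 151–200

PM10: 292.4 ∈ [130.2, 327.6] ↔ index [51, 100].
51 + (292.4−130.2)·(100−51)/(327.6−130.2) = 51 + 162.2·49/197.4 ≈ 91.26, so AQI = 91.
NO₂: row 662.25–1156.66 (AQI 101–150). (150−101)·(1004.54−662.25)/(1156.66−662.25) + 101 = 49·342.29/494.41 + 101 ≈ 134.92 → 135.
CO: row 6.4–11.3 (AQI 51–100). (100−51)·(10.6−6.4)/(11.3−6.4) + 51 = 49·4.2/4.9 + 51 ≈ 93.00 → 93.
SO₂ 414.9: bracket 412.9–482.3 → index 151–200; slope 49/69.4, offset 2.0.
AQI = 151 + 49/69.4·2.0 ≈ 152.41 ⇒ 152.
Sub-indices: PM10→91, NO₂→135, CO→93, SO₂→152. Overall AQI = max = 152; dominant pollutant is SO₂.
AQI 152: Unhealthy.

152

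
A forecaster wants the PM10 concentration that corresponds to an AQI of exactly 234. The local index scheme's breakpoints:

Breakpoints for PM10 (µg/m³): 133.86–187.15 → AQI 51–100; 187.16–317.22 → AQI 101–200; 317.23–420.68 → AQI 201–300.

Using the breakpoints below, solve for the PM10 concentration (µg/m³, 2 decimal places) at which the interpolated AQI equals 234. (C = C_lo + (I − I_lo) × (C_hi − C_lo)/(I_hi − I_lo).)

AQI 234 lies in the 201–300 band, which corresponds to 317.23–420.68 µg/m³.
C = 317.23 + (234−201)×(420.68−317.23)/(300−201) = 317.23 + 33×103.45/99 ≈ 351.7133 µg/m³ → 351.71 µg/m³ to 2 dp.

351.71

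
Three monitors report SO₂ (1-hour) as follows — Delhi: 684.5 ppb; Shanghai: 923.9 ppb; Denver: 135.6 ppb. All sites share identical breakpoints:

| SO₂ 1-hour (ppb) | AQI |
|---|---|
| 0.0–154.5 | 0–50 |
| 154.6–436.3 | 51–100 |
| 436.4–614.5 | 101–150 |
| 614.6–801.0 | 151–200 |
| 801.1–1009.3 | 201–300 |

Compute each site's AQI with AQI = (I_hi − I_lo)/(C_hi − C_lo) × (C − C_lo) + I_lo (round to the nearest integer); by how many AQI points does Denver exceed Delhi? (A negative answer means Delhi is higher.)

Delhi 684.5: bracket 614.6–801.0 → index 151–200; slope 49/186.4, offset 69.9.
AQI = 151 + 49/186.4·69.9 ≈ 169.38 ⇒ 169.
Shanghai: row 801.1–1009.3 (AQI 201–300). (300−201)·(923.9−801.1)/(1009.3−801.1) + 201 = 99·122.8/208.2 + 201 ≈ 259.39 → 259.
Denver 135.6: bracket 0.0–154.5 → index 0–50; slope 50/154.5, offset 135.6.
AQI = 0 + 50/154.5·135.6 ≈ 43.88 ⇒ 44.
AQIs: Delhi=169, Shanghai=259, Denver=44. Denver (44) − Delhi (169) = -125.

-125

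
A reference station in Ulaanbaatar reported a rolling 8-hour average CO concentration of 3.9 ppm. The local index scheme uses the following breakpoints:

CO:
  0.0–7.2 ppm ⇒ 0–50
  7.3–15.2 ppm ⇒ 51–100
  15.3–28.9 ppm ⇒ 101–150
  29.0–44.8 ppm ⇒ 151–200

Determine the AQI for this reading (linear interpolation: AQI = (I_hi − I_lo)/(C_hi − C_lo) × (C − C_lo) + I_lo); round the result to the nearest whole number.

CO: 3.9 ∈ [0.0, 7.2] ↔ index [0, 50].
0 + (3.9−0.0)·(50−0)/(7.2−0.0) = 0 + 3.9·50/7.2 ≈ 27.08, so AQI = 27.
AQI 27 falls in the Good category.

27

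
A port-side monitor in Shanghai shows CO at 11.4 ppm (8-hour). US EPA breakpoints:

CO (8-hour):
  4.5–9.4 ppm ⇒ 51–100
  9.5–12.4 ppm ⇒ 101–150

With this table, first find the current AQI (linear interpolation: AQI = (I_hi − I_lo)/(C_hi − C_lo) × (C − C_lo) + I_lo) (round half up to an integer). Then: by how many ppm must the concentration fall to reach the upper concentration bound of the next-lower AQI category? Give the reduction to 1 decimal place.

2.0

CO: row 9.5–12.4 (AQI 101–150). (150−101)·(11.4−9.5)/(12.4−9.5) + 101 = 49·1.9/2.9 + 101 ≈ 133.10 → 133.
Current AQI 133 is in the Unhealthy for Sensitive Groups range (101–150). The next-lower category tops out at AQI 100, whose upper concentration bound is 9.4 ppm.
Reduction needed = 11.4 − 9.4 = 2.0 ppm.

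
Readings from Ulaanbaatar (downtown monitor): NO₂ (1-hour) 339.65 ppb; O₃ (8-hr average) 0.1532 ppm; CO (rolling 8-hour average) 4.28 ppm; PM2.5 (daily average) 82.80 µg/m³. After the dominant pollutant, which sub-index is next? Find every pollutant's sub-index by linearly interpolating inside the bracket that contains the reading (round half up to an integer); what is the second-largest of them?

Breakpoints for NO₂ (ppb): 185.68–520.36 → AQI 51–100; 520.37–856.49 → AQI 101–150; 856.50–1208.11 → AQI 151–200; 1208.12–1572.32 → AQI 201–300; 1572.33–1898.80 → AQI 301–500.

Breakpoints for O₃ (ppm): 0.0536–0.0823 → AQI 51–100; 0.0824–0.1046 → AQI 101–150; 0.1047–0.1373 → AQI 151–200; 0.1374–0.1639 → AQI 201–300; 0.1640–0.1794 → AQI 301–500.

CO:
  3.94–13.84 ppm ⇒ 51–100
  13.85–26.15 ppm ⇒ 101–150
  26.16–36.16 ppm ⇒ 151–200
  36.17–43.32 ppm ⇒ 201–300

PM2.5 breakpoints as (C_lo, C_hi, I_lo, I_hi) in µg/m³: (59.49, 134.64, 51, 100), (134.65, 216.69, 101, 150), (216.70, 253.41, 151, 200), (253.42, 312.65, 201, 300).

74

NO₂ 339.65: bracket 185.68–520.36 → index 51–100; slope 49/334.68, offset 153.97.
AQI = 51 + 49/334.68·153.97 ≈ 73.54 ⇒ 74.
O₃: row 0.1374–0.1639 (AQI 201–300). (300−201)·(0.1532−0.1374)/(0.1639−0.1374) + 201 = 99·0.0158/0.0265 + 201 ≈ 260.03 → 260.
CO: 4.28 ∈ [3.94, 13.84] ↔ index [51, 100].
51 + (4.28−3.94)·(100−51)/(13.84−3.94) = 51 + 0.34·49/9.90 ≈ 52.68, so AQI = 53.
PM2.5: 82.80 lies in 59.49–134.64, so I_lo=51, I_hi=100, C_lo=59.49, C_hi=134.64.
(100−51)/(134.64−59.49) × (82.80−59.49) + 51 = 49/75.15 × 23.31 + 51 ≈ 66.20 → 66.
Sub-indices: NO₂→74, O₃→260, CO→53, PM2.5→66. Ranked high→low: 260, 74, 66, 53. Second-highest sub-index = 74.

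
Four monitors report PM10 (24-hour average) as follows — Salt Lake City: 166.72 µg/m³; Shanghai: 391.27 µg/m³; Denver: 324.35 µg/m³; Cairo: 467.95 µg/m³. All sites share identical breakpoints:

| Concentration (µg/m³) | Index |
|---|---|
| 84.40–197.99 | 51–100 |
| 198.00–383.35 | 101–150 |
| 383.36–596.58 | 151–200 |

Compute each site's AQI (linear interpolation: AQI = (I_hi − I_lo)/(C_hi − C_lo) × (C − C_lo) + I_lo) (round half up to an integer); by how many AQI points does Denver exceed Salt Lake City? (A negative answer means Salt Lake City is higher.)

47

Salt Lake City: 166.72 ∈ [84.40, 197.99] ↔ index [51, 100].
51 + (166.72−84.40)·(100−51)/(197.99−84.40) = 51 + 82.32·49/113.59 ≈ 86.51, so AQI = 87.
Shanghai 391.27: bracket 383.36–596.58 → index 151–200; slope 49/213.22, offset 7.91.
AQI = 151 + 49/213.22·7.91 ≈ 152.82 ⇒ 153.
Denver: 324.35 lies in 198.00–383.35, so I_lo=101, I_hi=150, C_lo=198.00, C_hi=383.35.
(150−101)/(383.35−198.00) × (324.35−198.00) + 101 = 49/185.35 × 126.35 + 101 ≈ 134.40 → 134.
Cairo: row 383.36–596.58 (AQI 151–200). (200−151)·(467.95−383.36)/(596.58−383.36) + 151 = 49·84.59/213.22 + 151 ≈ 170.44 → 170.
AQIs: Salt Lake City=87, Shanghai=153, Denver=134, Cairo=170. Denver (134) − Salt Lake City (87) = 47.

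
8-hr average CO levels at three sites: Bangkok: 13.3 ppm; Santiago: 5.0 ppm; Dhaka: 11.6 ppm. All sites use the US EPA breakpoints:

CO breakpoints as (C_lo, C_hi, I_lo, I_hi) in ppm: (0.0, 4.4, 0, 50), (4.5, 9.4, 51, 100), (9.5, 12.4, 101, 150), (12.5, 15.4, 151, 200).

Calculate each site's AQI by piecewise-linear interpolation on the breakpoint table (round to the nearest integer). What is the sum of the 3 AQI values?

357

Bangkok: 13.3 lies in 12.5–15.4, so I_lo=151, I_hi=200, C_lo=12.5, C_hi=15.4.
(200−151)/(15.4−12.5) × (13.3−12.5) + 151 = 49/2.9 × 0.8 + 151 ≈ 164.52 → 165.
Santiago 5.0: bracket 4.5–9.4 → index 51–100; slope 49/4.9, offset 0.5.
AQI = 51 + 49/4.9·0.5 ≈ 56.00 ⇒ 56.
Dhaka: row 9.5–12.4 (AQI 101–150). (150−101)·(11.6−9.5)/(12.4−9.5) + 101 = 49·2.1/2.9 + 101 ≈ 136.48 → 136.
AQIs: Bangkok=165, Santiago=56, Dhaka=136. Sum = 165 + 56 + 136 = 357.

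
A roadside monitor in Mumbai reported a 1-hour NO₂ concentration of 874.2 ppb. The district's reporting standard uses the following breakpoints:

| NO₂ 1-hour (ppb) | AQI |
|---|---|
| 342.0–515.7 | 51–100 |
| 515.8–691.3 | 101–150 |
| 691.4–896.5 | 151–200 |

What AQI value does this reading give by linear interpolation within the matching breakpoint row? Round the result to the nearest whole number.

195

NO₂: 874.2 lies in 691.4–896.5, so I_lo=151, I_hi=200, C_lo=691.4, C_hi=896.5.
(200−151)/(896.5−691.4) × (874.2−691.4) + 151 = 49/205.1 × 182.8 + 151 ≈ 194.67 → 195.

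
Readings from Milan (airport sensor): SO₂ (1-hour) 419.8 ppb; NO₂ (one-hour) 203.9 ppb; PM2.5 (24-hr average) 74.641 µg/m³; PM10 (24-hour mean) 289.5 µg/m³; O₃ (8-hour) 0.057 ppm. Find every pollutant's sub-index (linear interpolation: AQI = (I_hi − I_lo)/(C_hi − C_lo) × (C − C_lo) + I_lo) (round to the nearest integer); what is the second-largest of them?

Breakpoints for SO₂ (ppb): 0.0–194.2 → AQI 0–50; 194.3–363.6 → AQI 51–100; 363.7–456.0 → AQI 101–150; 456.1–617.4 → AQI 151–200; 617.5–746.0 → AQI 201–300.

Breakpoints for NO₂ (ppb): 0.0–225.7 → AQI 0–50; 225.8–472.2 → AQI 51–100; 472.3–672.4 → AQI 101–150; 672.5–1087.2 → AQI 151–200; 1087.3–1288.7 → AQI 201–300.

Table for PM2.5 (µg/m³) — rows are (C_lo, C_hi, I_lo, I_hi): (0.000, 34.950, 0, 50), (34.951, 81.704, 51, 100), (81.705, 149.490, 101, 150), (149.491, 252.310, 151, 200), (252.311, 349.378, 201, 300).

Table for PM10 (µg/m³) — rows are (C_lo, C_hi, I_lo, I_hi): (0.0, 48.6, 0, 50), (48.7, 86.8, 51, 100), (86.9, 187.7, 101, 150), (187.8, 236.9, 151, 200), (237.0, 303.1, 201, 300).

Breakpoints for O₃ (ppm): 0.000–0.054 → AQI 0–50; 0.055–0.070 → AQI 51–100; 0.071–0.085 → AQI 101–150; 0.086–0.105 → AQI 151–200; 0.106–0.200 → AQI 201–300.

131

SO₂: 419.8 lies in 363.7–456.0, so I_lo=101, I_hi=150, C_lo=363.7, C_hi=456.0.
(150−101)/(456.0−363.7) × (419.8−363.7) + 101 = 49/92.3 × 56.1 + 101 ≈ 130.78 → 131.
NO₂: 203.9 ∈ [0.0, 225.7] ↔ index [0, 50].
0 + (203.9−0.0)·(50−0)/(225.7−0.0) = 0 + 203.9·50/225.7 ≈ 45.17, so AQI = 45.
PM2.5: 74.641 ∈ [34.951, 81.704] ↔ index [51, 100].
51 + (74.641−34.951)·(100−51)/(81.704−34.951) = 51 + 39.690·49/46.753 ≈ 92.60, so AQI = 93.
PM10 289.5: bracket 237.0–303.1 → index 201–300; slope 99/66.1, offset 52.5.
AQI = 201 + 99/66.1·52.5 ≈ 279.63 ⇒ 280.
O₃ 0.057: bracket 0.055–0.070 → index 51–100; slope 49/0.015, offset 0.002.
AQI = 51 + 49/0.015·0.002 ≈ 57.53 ⇒ 58.
Sub-indices: SO₂→131, NO₂→45, PM2.5→93, PM10→280, O₃→58. Ranked high→low: 280, 131, 93, 58, 45. Second-highest sub-index = 131.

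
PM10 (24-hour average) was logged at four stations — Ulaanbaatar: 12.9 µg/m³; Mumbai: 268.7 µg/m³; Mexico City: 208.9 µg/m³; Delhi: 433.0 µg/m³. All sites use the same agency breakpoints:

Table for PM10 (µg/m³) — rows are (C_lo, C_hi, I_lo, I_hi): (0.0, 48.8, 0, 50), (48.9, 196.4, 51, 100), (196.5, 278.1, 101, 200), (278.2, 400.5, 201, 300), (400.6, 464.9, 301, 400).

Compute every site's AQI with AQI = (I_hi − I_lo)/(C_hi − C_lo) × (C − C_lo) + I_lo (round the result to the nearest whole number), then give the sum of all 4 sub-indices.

669

Ulaanbaatar: 12.9 lies in 0.0–48.8, so I_lo=0, I_hi=50, C_lo=0.0, C_hi=48.8.
(50−0)/(48.8−0.0) × (12.9−0.0) + 0 = 50/48.8 × 12.9 + 0 ≈ 13.22 → 13.
Mumbai: 268.7 ∈ [196.5, 278.1] ↔ index [101, 200].
101 + (268.7−196.5)·(200−101)/(278.1−196.5) = 101 + 72.2·99/81.6 ≈ 188.60, so AQI = 189.
Mexico City: 208.9 lies in 196.5–278.1, so I_lo=101, I_hi=200, C_lo=196.5, C_hi=278.1.
(200−101)/(278.1−196.5) × (208.9−196.5) + 101 = 99/81.6 × 12.4 + 101 ≈ 116.04 → 116.
Delhi 433.0: bracket 400.6–464.9 → index 301–400; slope 99/64.3, offset 32.4.
AQI = 301 + 99/64.3·32.4 ≈ 350.88 ⇒ 351.
AQIs: Ulaanbaatar=13, Mumbai=189, Mexico City=116, Delhi=351. Sum = 13 + 189 + 116 + 351 = 669.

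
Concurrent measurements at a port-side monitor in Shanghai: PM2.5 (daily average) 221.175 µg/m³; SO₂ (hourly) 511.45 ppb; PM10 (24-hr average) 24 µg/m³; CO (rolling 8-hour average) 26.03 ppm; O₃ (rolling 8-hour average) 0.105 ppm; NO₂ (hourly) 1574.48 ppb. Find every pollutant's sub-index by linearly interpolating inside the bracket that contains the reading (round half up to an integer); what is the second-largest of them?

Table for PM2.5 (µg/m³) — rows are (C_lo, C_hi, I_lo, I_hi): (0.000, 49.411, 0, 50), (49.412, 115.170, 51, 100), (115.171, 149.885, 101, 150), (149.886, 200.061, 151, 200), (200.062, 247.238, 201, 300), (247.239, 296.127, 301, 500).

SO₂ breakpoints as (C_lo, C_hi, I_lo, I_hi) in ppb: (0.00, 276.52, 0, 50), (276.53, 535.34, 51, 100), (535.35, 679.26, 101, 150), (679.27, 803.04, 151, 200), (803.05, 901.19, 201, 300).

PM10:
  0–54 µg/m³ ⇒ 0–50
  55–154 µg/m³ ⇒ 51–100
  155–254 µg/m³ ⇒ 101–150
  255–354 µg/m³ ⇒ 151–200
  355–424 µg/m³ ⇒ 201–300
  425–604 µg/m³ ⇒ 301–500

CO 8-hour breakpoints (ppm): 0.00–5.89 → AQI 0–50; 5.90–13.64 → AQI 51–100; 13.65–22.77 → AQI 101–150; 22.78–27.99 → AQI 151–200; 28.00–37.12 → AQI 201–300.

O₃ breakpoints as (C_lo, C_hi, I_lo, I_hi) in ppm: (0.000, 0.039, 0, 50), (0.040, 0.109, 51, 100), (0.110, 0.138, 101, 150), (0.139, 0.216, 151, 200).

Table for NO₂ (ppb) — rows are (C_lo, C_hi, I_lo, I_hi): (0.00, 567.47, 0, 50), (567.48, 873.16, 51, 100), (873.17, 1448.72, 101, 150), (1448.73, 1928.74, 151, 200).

PM2.5: row 200.062–247.238 (AQI 201–300). (300−201)·(221.175−200.062)/(247.238−200.062) + 201 = 99·21.113/47.176 + 201 ≈ 245.31 → 245.
SO₂: row 276.53–535.34 (AQI 51–100). (100−51)·(511.45−276.53)/(535.34−276.53) + 51 = 49·234.92/258.81 + 51 ≈ 95.48 → 95.
PM10 24: bracket 0–54 → index 0–50; slope 50/54, offset 24.
AQI = 0 + 50/54·24 ≈ 22.22 ⇒ 22.
CO 26.03: bracket 22.78–27.99 → index 151–200; slope 49/5.21, offset 3.25.
AQI = 151 + 49/5.21·3.25 ≈ 181.57 ⇒ 182.
O₃: row 0.040–0.109 (AQI 51–100). (100−51)·(0.105−0.040)/(0.109−0.040) + 51 = 49·0.065/0.069 + 51 ≈ 97.16 → 97.
NO₂: 1574.48 lies in 1448.73–1928.74, so I_lo=151, I_hi=200, C_lo=1448.73, C_hi=1928.74.
(200−151)/(1928.74−1448.73) × (1574.48−1448.73) + 151 = 49/480.01 × 125.75 + 151 ≈ 163.84 → 164.
Sub-indices: PM2.5→245, SO₂→95, PM10→22, CO→182, O₃→97, NO₂→164. Ranked high→low: 245, 182, 164, 97, 95, 22. Second-highest sub-index = 182.

182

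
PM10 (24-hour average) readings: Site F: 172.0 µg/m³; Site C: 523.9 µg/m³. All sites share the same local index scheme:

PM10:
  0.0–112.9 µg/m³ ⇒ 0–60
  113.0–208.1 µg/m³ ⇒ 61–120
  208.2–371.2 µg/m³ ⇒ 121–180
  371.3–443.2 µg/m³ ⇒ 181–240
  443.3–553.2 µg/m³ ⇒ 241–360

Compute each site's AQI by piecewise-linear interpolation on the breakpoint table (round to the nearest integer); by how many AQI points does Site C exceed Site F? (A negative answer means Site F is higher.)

Site F: 172.0 ∈ [113.0, 208.1] ↔ index [61, 120].
61 + (172.0−113.0)·(120−61)/(208.1−113.0) = 61 + 59.0·59/95.1 ≈ 97.60, so AQI = 98.
Site C: 523.9 lies in 443.3–553.2, so I_lo=241, I_hi=360, C_lo=443.3, C_hi=553.2.
(360−241)/(553.2−443.3) × (523.9−443.3) + 241 = 119/109.9 × 80.6 + 241 ≈ 328.27 → 328.
AQIs: Site F=98, Site C=328. Site C (328) − Site F (98) = 230.

230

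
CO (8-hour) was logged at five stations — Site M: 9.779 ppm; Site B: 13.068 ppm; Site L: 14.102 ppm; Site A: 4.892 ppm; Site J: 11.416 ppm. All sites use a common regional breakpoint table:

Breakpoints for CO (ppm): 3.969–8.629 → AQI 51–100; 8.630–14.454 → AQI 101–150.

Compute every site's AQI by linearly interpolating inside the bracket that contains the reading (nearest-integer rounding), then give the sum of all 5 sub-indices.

Site M 9.779: bracket 8.630–14.454 → index 101–150; slope 49/5.824, offset 1.149.
AQI = 101 + 49/5.824·1.149 ≈ 110.67 ⇒ 111.
Site B: 13.068 ∈ [8.630, 14.454] ↔ index [101, 150].
101 + (13.068−8.630)·(150−101)/(14.454−8.630) = 101 + 4.438·49/5.824 ≈ 138.34, so AQI = 138.
Site L 14.102: bracket 8.630–14.454 → index 101–150; slope 49/5.824, offset 5.472.
AQI = 101 + 49/5.824·5.472 ≈ 147.04 ⇒ 147.
Site A: row 3.969–8.629 (AQI 51–100). (100−51)·(4.892−3.969)/(8.629−3.969) + 51 = 49·0.923/4.660 + 51 ≈ 60.71 → 61.
Site J: 11.416 ∈ [8.630, 14.454] ↔ index [101, 150].
101 + (11.416−8.630)·(150−101)/(14.454−8.630) = 101 + 2.786·49/5.824 ≈ 124.44, so AQI = 124.
AQIs: Site M=111, Site B=138, Site L=147, Site A=61, Site J=124. Sum = 111 + 138 + 147 + 61 + 124 = 581.

581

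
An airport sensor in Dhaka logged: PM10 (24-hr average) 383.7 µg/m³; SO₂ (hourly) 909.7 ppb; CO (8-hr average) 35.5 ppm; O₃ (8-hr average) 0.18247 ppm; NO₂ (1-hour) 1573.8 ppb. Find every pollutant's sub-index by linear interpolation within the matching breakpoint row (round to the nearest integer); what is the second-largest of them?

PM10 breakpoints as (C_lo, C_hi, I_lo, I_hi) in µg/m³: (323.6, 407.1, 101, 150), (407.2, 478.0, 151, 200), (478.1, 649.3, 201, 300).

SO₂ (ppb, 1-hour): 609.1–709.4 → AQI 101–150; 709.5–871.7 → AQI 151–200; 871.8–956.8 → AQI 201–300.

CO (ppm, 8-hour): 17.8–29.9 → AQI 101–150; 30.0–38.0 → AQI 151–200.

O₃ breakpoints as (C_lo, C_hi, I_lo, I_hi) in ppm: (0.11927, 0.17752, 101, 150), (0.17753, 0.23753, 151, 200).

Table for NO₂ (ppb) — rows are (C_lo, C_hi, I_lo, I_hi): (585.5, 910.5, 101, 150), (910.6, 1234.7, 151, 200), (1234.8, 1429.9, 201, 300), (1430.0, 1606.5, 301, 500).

PM10: row 323.6–407.1 (AQI 101–150). (150−101)·(383.7−323.6)/(407.1−323.6) + 101 = 49·60.1/83.5 + 101 ≈ 136.27 → 136.
SO₂: 909.7 ∈ [871.8, 956.8] ↔ index [201, 300].
201 + (909.7−871.8)·(300−201)/(956.8−871.8) = 201 + 37.9·99/85.0 ≈ 245.14, so AQI = 245.
CO: 35.5 lies in 30.0–38.0, so I_lo=151, I_hi=200, C_lo=30.0, C_hi=38.0.
(200−151)/(38.0−30.0) × (35.5−30.0) + 151 = 49/8.0 × 5.5 + 151 ≈ 184.69 → 185.
O₃: 0.18247 ∈ [0.17753, 0.23753] ↔ index [151, 200].
151 + (0.18247−0.17753)·(200−151)/(0.23753−0.17753) = 151 + 0.00494·49/0.06000 ≈ 155.03, so AQI = 155.
NO₂: 1573.8 lies in 1430.0–1606.5, so I_lo=301, I_hi=500, C_lo=1430.0, C_hi=1606.5.
(500−301)/(1606.5−1430.0) × (1573.8−1430.0) + 301 = 199/176.5 × 143.8 + 301 ≈ 463.13 → 463.
Sub-indices: PM10→136, SO₂→245, CO→185, O₃→155, NO₂→463. Ranked high→low: 463, 245, 185, 155, 136. Second-highest sub-index = 245.

245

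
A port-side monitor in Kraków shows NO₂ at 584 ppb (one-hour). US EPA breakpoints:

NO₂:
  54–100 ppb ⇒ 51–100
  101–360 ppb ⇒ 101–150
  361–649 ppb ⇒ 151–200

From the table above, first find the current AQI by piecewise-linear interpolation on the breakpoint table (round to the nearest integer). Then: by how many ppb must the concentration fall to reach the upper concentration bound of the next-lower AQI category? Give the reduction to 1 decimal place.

NO₂: 584 ∈ [361, 649] ↔ index [151, 200].
151 + (584−361)·(200−151)/(649−361) = 151 + 223·49/288 ≈ 188.94, so AQI = 189.
Current AQI 189 is in the Unhealthy range (151–200). The next-lower category tops out at AQI 150, whose upper concentration bound is 360 ppb.
Reduction needed = 584 − 360 = 224.0 ppb.

224.0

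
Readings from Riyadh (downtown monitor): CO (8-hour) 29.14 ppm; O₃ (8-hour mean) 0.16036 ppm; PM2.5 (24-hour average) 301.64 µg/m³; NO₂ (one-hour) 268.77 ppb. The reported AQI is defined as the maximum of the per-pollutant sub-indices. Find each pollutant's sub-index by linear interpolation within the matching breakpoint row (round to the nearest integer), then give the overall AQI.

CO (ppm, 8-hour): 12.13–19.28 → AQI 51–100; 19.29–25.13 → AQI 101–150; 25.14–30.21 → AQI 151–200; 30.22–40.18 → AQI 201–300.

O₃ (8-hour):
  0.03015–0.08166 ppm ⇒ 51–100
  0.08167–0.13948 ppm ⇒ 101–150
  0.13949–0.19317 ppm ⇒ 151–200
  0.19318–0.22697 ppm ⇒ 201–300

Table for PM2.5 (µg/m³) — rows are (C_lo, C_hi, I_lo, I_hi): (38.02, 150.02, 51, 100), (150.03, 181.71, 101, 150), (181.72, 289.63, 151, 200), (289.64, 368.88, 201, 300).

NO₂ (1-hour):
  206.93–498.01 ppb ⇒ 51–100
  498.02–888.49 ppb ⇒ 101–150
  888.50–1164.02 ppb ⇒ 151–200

216

CO: 29.14 lies in 25.14–30.21, so I_lo=151, I_hi=200, C_lo=25.14, C_hi=30.21.
(200−151)/(30.21−25.14) × (29.14−25.14) + 151 = 49/5.07 × 4.00 + 151 ≈ 189.66 → 190.
O₃ 0.16036: bracket 0.13949–0.19317 → index 151–200; slope 49/0.05368, offset 0.02087.
AQI = 151 + 49/0.05368·0.02087 ≈ 170.05 ⇒ 170.
PM2.5 301.64: bracket 289.64–368.88 → index 201–300; slope 99/79.24, offset 12.00.
AQI = 201 + 99/79.24·12.00 ≈ 215.99 ⇒ 216.
NO₂: 268.77 ∈ [206.93, 498.01] ↔ index [51, 100].
51 + (268.77−206.93)·(100−51)/(498.01−206.93) = 51 + 61.84·49/291.08 ≈ 61.41, so AQI = 61.
Sub-indices: CO→190, O₃→170, PM2.5→216, NO₂→61. Overall AQI = max = 216; dominant pollutant is PM2.5.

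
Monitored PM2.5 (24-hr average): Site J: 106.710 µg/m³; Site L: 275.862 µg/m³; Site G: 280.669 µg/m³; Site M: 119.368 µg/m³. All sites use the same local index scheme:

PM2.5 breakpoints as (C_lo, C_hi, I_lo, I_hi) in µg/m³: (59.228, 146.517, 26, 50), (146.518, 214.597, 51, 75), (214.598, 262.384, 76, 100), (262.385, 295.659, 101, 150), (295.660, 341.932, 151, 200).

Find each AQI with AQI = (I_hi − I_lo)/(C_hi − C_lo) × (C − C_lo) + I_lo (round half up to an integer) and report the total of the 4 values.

331

Site J: 106.710 ∈ [59.228, 146.517] ↔ index [26, 50].
26 + (106.710−59.228)·(50−26)/(146.517−59.228) = 26 + 47.482·24/87.289 ≈ 39.06, so AQI = 39.
Site L: 275.862 ∈ [262.385, 295.659] ↔ index [101, 150].
101 + (275.862−262.385)·(150−101)/(295.659−262.385) = 101 + 13.477·49/33.274 ≈ 120.85, so AQI = 121.
Site G: 280.669 lies in 262.385–295.659, so I_lo=101, I_hi=150, C_lo=262.385, C_hi=295.659.
(150−101)/(295.659−262.385) × (280.669−262.385) + 101 = 49/33.274 × 18.284 + 101 ≈ 127.93 → 128.
Site M 119.368: bracket 59.228–146.517 → index 26–50; slope 24/87.289, offset 60.140.
AQI = 26 + 24/87.289·60.140 ≈ 42.54 ⇒ 43.
AQIs: Site J=39, Site L=121, Site G=128, Site M=43. Sum = 39 + 121 + 128 + 43 = 331.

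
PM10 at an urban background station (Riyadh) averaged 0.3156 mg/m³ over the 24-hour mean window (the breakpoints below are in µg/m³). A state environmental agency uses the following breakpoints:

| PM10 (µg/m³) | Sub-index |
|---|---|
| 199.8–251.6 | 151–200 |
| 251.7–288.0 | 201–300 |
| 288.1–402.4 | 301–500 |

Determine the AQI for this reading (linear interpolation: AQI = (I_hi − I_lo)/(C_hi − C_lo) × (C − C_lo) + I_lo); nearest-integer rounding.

Convert: 0.3156 mg/m³ = 315.6 µg/m³.
PM10: row 288.1–402.4 (AQI 301–500). (500−301)·(315.6−288.1)/(402.4−288.1) + 301 = 199·27.5/114.3 + 301 ≈ 348.88 → 349.

349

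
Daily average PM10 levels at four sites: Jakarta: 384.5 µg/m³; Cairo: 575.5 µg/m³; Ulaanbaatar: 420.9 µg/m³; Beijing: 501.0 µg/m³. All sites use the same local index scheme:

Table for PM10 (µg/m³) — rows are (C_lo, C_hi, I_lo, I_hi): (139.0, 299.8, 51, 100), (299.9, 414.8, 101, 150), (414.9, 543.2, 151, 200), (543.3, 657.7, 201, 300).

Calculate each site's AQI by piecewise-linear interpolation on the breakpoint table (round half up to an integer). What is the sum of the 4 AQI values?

703

Jakarta: row 299.9–414.8 (AQI 101–150). (150−101)·(384.5−299.9)/(414.8−299.9) + 101 = 49·84.6/114.9 + 101 ≈ 137.08 → 137.
Cairo: 575.5 lies in 543.3–657.7, so I_lo=201, I_hi=300, C_lo=543.3, C_hi=657.7.
(300−201)/(657.7−543.3) × (575.5−543.3) + 201 = 99/114.4 × 32.2 + 201 ≈ 228.87 → 229.
Ulaanbaatar: row 414.9–543.2 (AQI 151–200). (200−151)·(420.9−414.9)/(543.2−414.9) + 151 = 49·6.0/128.3 + 151 ≈ 153.29 → 153.
Beijing: row 414.9–543.2 (AQI 151–200). (200−151)·(501.0−414.9)/(543.2−414.9) + 151 = 49·86.1/128.3 + 151 ≈ 183.88 → 184.
AQIs: Jakarta=137, Cairo=229, Ulaanbaatar=153, Beijing=184. Sum = 137 + 229 + 153 + 184 = 703.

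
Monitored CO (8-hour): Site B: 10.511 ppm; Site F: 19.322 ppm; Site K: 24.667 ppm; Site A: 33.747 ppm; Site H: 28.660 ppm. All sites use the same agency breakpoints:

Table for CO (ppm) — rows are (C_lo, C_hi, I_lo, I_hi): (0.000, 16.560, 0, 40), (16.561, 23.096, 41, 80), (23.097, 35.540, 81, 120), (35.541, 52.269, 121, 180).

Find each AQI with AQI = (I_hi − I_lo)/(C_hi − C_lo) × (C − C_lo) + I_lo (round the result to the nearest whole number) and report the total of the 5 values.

Site B 10.511: bracket 0.000–16.560 → index 0–40; slope 40/16.560, offset 10.511.
AQI = 0 + 40/16.560·10.511 ≈ 25.39 ⇒ 25.
Site F: row 16.561–23.096 (AQI 41–80). (80−41)·(19.322−16.561)/(23.096−16.561) + 41 = 39·2.761/6.535 + 41 ≈ 57.48 → 57.
Site K: row 23.097–35.540 (AQI 81–120). (120−81)·(24.667−23.097)/(35.540−23.097) + 81 = 39·1.570/12.443 + 81 ≈ 85.92 → 86.
Site A 33.747: bracket 23.097–35.540 → index 81–120; slope 39/12.443, offset 10.650.
AQI = 81 + 39/12.443·10.650 ≈ 114.38 ⇒ 114.
Site H: 28.660 ∈ [23.097, 35.540] ↔ index [81, 120].
81 + (28.660−23.097)·(120−81)/(35.540−23.097) = 81 + 5.563·39/12.443 ≈ 98.44, so AQI = 98.
AQIs: Site B=25, Site F=57, Site K=86, Site A=114, Site H=98. Sum = 25 + 57 + 86 + 114 + 98 = 380.

380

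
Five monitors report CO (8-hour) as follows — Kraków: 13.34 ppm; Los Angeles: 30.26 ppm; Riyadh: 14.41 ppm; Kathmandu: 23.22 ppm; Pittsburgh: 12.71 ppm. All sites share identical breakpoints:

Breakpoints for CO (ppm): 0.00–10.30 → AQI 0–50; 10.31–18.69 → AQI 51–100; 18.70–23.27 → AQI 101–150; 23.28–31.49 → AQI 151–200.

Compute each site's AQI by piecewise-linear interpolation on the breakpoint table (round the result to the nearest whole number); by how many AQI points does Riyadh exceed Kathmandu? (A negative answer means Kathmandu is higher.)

Kraków 13.34: bracket 10.31–18.69 → index 51–100; slope 49/8.38, offset 3.03.
AQI = 51 + 49/8.38·3.03 ≈ 68.72 ⇒ 69.
Los Angeles: 30.26 lies in 23.28–31.49, so I_lo=151, I_hi=200, C_lo=23.28, C_hi=31.49.
(200−151)/(31.49−23.28) × (30.26−23.28) + 151 = 49/8.21 × 6.98 + 151 ≈ 192.66 → 193.
Riyadh: row 10.31–18.69 (AQI 51–100). (100−51)·(14.41−10.31)/(18.69−10.31) + 51 = 49·4.10/8.38 + 51 ≈ 74.97 → 75.
Kathmandu: row 18.70–23.27 (AQI 101–150). (150−101)·(23.22−18.70)/(23.27−18.70) + 101 = 49·4.52/4.57 + 101 ≈ 149.46 → 149.
Pittsburgh: 12.71 lies in 10.31–18.69, so I_lo=51, I_hi=100, C_lo=10.31, C_hi=18.69.
(100−51)/(18.69−10.31) × (12.71−10.31) + 51 = 49/8.38 × 2.40 + 51 ≈ 65.03 → 65.
AQIs: Kraków=69, Los Angeles=193, Riyadh=75, Kathmandu=149, Pittsburgh=65. Riyadh (75) − Kathmandu (149) = -74.

-74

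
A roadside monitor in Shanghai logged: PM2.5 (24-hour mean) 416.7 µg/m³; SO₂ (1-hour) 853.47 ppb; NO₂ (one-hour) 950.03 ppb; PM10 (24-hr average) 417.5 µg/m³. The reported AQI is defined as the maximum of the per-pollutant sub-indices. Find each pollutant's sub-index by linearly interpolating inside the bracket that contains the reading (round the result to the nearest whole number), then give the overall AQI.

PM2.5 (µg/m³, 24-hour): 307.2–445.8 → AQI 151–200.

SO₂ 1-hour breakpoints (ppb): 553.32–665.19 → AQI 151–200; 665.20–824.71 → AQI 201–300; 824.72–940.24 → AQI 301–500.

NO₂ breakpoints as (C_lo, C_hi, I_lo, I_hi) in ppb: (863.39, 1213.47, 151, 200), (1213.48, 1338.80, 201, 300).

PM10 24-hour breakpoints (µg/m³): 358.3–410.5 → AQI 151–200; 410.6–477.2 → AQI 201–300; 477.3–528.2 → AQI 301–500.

PM2.5: row 307.2–445.8 (AQI 151–200). (200−151)·(416.7−307.2)/(445.8−307.2) + 151 = 49·109.5/138.6 + 151 ≈ 189.71 → 190.
SO₂: 853.47 ∈ [824.72, 940.24] ↔ index [301, 500].
301 + (853.47−824.72)·(500−301)/(940.24−824.72) = 301 + 28.75·199/115.52 ≈ 350.53, so AQI = 351.
NO₂: 950.03 ∈ [863.39, 1213.47] ↔ index [151, 200].
151 + (950.03−863.39)·(200−151)/(1213.47−863.39) = 151 + 86.64·49/350.08 ≈ 163.13, so AQI = 163.
PM10: row 410.6–477.2 (AQI 201–300). (300−201)·(417.5−410.6)/(477.2−410.6) + 201 = 99·6.9/66.6 + 201 ≈ 211.26 → 211.
Sub-indices: PM2.5→190, SO₂→351, NO₂→163, PM10→211. Overall AQI = max = 351; dominant pollutant is SO₂.
AQI 351: Hazardous.

351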